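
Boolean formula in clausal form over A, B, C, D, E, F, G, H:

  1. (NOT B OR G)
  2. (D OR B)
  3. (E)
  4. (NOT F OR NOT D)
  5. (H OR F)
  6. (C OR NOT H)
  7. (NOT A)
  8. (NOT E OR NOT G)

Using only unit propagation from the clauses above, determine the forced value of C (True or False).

True

(E) is a unit clause: E = True.
Unit clause (NOT A) sets A = False.
(NOT E OR NOT G) with E = True leaves only NOT G, so G = False.
(G OR NOT B): since G = False, the clause reduces to (NOT B). B = False.
In (D OR B), B is now false; D must hold, so D = True.
(NOT F OR NOT D): since D = True, the clause reduces to (NOT F). F = False.
From (F OR H) and F = False: H = True.
(NOT H OR C) with H = True leaves only C, so C = True.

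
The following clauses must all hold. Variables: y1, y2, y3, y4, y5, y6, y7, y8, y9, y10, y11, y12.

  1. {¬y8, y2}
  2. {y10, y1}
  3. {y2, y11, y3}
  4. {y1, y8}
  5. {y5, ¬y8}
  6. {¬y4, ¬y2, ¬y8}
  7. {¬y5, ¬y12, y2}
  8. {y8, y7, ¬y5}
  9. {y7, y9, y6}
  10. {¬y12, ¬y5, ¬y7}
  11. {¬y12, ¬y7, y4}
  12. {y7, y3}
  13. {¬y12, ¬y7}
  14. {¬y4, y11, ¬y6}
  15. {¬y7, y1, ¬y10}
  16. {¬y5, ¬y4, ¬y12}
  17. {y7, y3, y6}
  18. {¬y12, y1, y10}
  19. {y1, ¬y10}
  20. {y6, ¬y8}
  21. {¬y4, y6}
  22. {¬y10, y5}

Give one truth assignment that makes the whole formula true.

y1 = T, y2 = F, y3 = T, y4 = F, y5 = F, y6 = T, y7 = F, y8 = F, y9 = T, y10 = F, y11 = F, y12 = T

Pure literal: y1 appears only positively; assign y1 = True.
Pure literal: y3 appears only positively; assign y3 = True.
Try y2 = False.
  then y8 is forced to False.
Branch on y4: take y4 = False.
For the remaining variables, y5 = False, y6 = True, y7 = False, y9 = True, y10 = False, y11 = False, y12 = True works.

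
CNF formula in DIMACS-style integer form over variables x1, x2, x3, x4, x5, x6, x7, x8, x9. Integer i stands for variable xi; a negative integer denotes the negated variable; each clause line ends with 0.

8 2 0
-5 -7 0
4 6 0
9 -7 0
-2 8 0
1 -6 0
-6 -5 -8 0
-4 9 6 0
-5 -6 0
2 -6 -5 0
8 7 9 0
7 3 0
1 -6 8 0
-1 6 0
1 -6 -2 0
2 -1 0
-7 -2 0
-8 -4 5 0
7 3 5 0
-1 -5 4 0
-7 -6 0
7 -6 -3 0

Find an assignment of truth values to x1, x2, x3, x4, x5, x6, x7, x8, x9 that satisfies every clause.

x1 = F  x2 = T  x3 = T  x4 = T  x5 = T  x6 = F  x7 = F  x8 = T  x9 = T

x9 occurs only positively in the remaining clauses — set x9 = True.
Try x1 = False.
  then x6 is forced to False.
  then x4 is forced to True.
Set x2 = True and propagate.
  then x8 is forced to True.
  then x7 is forced to False.
  then x3 is forced to True.
  then x5 is forced to True.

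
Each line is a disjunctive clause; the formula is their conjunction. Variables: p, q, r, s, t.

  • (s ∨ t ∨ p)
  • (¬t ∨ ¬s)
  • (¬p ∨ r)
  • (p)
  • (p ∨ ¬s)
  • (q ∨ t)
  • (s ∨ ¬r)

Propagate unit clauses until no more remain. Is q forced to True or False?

(p) is a unit clause: p = True.
From (r ∨ ¬p) and p = True: r = True.
From (¬r ∨ s) and r = True: s = True.
From (¬t ∨ ¬s) and s = True: t = False.
From (t ∨ q) and t = False: q = True.

True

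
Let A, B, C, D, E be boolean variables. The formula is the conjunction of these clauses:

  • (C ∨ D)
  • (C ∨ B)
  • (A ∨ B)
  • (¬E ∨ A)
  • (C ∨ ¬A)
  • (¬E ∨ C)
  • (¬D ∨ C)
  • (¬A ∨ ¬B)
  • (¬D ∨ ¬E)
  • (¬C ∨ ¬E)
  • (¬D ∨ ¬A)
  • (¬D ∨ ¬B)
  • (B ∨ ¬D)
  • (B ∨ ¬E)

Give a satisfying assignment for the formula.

A = T  B = F  C = T  D = F  E = F

Check each clause:
  1. (D ∨ C) — C is true.
  2. (C ∨ B) — C is true.
  3. (B ∨ A) — A is true.
  4. (A ∨ ¬E) — A is true.
  5. (C ∨ ¬A) — C is true.
  6. (¬E ∨ C) — C is true.
  7. (C ∨ ¬D) — C is true.
  8. (¬B ∨ ¬A) — ¬B is true.
  9. (¬D ∨ ¬E) — ¬E is true.
  10. (¬C ∨ ¬E) — ¬E is true.
  11. (¬A ∨ ¬D) — ¬D is true.
  12. (¬B ∨ ¬D) — ¬D is true.
  13. (¬D ∨ B) — ¬D is true.
  14. (B ∨ ¬E) — ¬E is true.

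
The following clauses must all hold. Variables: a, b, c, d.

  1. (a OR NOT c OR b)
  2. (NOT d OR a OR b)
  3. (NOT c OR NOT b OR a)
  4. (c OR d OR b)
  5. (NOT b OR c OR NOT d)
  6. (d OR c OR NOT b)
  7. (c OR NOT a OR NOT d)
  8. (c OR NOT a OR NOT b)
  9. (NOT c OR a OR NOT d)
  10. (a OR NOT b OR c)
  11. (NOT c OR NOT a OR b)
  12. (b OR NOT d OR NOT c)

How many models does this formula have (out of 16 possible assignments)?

2

Satisfying assignments:
  a=1 b=1 c=1 d=0
  a=1 b=1 c=1 d=1
Count: 2.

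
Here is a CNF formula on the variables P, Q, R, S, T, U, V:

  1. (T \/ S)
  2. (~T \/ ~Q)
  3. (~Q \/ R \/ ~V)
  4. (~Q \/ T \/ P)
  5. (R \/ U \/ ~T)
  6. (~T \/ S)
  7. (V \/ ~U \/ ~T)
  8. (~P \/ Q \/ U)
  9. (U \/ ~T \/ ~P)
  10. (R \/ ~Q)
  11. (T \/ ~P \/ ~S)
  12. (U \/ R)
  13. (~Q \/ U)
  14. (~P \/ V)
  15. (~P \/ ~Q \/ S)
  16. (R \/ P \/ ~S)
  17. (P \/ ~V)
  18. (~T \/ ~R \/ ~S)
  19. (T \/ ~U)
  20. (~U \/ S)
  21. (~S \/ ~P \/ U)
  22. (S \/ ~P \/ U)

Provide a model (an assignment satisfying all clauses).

P=True, Q=False, R=False, S=True, T=True, U=True, V=True

Check each clause:
  1. (T \/ S) — S is true.
  2. (~T \/ ~Q) — ~Q is true.
  3. (~Q \/ R \/ ~V) — ~Q is true.
  4. (~Q \/ T \/ P) — P is true.
  5. (~T \/ U \/ R) — U is true.
  6. (~T \/ S) — S is true.
  7. (V \/ ~U \/ ~T) — V is true.
  8. (U \/ ~P \/ Q) — U is true.
  9. (~P \/ ~T \/ U) — U is true.
  10. (R \/ ~Q) — ~Q is true.
  11. (~S \/ T \/ ~P) — T is true.
  12. (R \/ U) — U is true.
  13. (~Q \/ U) — U is true.
  14. (~P \/ V) — V is true.
  15. (~Q \/ ~P \/ S) — S is true.
  16. (P \/ R \/ ~S) — P is true.
  17. (~V \/ P) — P is true.
  18. (~T \/ ~S \/ ~R) — ~R is true.
  19. (T \/ ~U) — T is true.
  20. (S \/ ~U) — S is true.
  21. (~P \/ U \/ ~S) — U is true.
  22. (S \/ U \/ ~P) — S is true.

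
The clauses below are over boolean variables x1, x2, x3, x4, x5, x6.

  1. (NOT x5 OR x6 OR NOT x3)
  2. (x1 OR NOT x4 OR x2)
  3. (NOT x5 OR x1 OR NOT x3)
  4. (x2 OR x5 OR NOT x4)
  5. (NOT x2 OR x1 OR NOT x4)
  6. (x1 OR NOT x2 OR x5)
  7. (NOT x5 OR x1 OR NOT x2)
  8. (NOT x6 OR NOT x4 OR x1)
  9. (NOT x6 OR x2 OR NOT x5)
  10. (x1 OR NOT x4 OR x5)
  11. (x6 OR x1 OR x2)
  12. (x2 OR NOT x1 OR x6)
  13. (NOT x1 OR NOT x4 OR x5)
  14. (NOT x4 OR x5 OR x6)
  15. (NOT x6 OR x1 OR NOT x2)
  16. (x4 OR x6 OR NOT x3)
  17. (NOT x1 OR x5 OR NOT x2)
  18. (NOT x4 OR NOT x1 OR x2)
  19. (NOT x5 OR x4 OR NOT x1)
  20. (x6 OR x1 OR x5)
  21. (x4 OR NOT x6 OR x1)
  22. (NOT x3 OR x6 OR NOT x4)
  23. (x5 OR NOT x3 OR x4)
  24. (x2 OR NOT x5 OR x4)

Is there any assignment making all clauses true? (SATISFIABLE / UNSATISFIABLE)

SATISFIABLE

x3 occurs only negated in the remaining clauses — set x3 = False.
Branch on x1: take x1 = True.
Branch on x2: take x2 = True.
  then x5 is forced to True.
  then x4 is forced to True.
x6 is now unconstrained; take x6 = False.
So x1=True, x2=True, x3=False, x4=True, x5=True, x6=False is a satisfying assignment.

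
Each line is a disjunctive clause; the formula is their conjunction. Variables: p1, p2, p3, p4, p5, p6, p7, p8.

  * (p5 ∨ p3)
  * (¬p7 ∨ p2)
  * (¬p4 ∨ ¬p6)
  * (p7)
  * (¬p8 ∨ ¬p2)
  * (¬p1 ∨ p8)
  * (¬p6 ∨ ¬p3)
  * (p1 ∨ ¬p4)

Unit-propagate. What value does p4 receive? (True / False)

(p7) is a unit clause: p7 = True.
(p2 ∨ ¬p7): since p7 = True, the clause reduces to (p2). p2 = True.
From (¬p2 ∨ ¬p8) and p2 = True: p8 = False.
From (p8 ∨ ¬p1) and p8 = False: p1 = False.
(¬p4 ∨ p1): since p1 = False, the clause reduces to (¬p4). p4 = False.

False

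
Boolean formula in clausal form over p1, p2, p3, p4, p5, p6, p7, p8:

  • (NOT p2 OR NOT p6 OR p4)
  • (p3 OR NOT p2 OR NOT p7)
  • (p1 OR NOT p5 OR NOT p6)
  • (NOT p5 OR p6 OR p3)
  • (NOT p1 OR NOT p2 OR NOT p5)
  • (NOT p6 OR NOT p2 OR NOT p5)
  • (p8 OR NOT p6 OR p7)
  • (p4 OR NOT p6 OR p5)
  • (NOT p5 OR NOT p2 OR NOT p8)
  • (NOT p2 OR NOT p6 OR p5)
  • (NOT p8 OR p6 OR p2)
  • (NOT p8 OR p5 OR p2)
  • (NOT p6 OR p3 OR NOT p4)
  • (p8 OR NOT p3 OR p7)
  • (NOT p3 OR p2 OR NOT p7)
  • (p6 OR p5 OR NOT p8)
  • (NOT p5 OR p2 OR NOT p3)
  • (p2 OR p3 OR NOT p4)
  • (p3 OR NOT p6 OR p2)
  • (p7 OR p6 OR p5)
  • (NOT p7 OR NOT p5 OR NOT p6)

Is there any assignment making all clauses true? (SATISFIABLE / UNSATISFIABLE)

Branch on p1: take p1 = True.
Set p2 = True and propagate.
  then p5 is forced to False.
  then p6 is forced to False.
  then p8 is forced to False.
  then p7 is forced to True.
  then p3 is forced to True.
p4 is now unconstrained; take p4 = True.
So p1=True, p2=True, p3=True, p4=True, p5=False, p6=False, p7=True, p8=False is a satisfying assignment.

SATISFIABLE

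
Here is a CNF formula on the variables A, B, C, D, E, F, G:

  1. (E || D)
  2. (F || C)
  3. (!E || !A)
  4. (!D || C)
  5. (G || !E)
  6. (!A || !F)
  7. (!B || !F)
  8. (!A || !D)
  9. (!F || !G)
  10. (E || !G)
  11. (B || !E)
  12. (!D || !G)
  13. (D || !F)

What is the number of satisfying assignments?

The models are:
  A=0 B=0 C=1 D=1 E=0 F=0 G=0
  A=0 B=0 C=1 D=1 E=0 F=1 G=0
  A=0 B=1 C=1 D=0 E=1 F=0 G=1
  A=0 B=1 C=1 D=1 E=0 F=0 G=0
Count: 4.

4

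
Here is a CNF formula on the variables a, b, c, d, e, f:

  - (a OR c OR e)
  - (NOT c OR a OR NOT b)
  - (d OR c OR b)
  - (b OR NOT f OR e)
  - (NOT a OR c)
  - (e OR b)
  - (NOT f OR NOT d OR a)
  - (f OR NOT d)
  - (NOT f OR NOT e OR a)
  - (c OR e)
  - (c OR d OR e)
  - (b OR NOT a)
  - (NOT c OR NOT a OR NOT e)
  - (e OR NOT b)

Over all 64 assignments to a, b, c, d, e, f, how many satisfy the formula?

Satisfying assignments:
  a=F b=F c=T d=F e=T f=F
  a=F b=T c=F d=F e=T f=F
Count: 2.

2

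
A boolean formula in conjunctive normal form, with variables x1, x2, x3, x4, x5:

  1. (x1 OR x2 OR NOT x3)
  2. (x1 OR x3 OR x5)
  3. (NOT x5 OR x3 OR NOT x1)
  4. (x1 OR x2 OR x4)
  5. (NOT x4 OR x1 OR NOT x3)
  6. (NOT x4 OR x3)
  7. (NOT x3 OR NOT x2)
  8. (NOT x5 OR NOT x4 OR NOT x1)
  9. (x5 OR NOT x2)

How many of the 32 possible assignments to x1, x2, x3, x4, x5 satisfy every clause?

Satisfying assignments:
  x1=0 x2=1 x3=0 x4=0 x5=1
  x1=1 x2=0 x3=0 x4=0 x5=0
  x1=1 x2=0 x3=1 x4=0 x5=0
  x1=1 x2=0 x3=1 x4=0 x5=1
  x1=1 x2=0 x3=1 x4=1 x5=0
That's 5 in total.

5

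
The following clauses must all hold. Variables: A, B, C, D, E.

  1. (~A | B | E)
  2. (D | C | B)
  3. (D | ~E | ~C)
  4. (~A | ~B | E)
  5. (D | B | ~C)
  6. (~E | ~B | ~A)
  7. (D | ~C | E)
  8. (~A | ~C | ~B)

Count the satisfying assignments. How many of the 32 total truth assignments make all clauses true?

Split on B, then C.
  B=1, C=1: remaining (A,D,E) ∈ {(0,1,0); (0,1,1)} — 2.
  B=1, C=0: remaining (A,D,E) ∈ {(0,0,0); (0,0,1); (0,1,0); (0,1,1)} — 4.
  B=0, C=1: remaining (A,D,E) ∈ {(0,1,0); (0,1,1); (1,1,1)} — 3.
  B=0, C=0: remaining (A,D,E) ∈ {(0,1,0); (0,1,1); (1,1,1)} — 3.
Total: 2 + 4 + 3 + 3 = 12.

12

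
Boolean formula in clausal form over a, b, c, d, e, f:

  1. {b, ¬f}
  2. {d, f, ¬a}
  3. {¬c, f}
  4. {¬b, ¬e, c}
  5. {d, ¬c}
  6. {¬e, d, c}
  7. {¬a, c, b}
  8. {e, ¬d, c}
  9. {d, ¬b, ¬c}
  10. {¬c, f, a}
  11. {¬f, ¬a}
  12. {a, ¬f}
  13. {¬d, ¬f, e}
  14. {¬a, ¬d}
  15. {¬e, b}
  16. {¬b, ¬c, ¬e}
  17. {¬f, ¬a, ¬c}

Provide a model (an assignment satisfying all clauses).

a=False, b=True, c=False, d=False, e=False, f=False

Check each clause:
  1. {b, ¬f} — ¬f is true.
  2. {d, f, ¬a} — ¬a is true.
  3. {¬c, f} — ¬c is true.
  4. {¬b, c, ¬e} — ¬e is true.
  5. {d, ¬c} — ¬c is true.
  6. {d, c, ¬e} — ¬e is true.
  7. {c, ¬a, b} — b is true.
  8. {c, e, ¬d} — ¬d is true.
  9. {¬c, d, ¬b} — ¬c is true.
  10. {f, a, ¬c} — ¬c is true.
  11. {¬f, ¬a} — ¬f is true.
  12. {a, ¬f} — ¬f is true.
  13. {¬f, e, ¬d} — ¬f is true.
  14. {¬d, ¬a} — ¬d is true.
  15. {¬e, b} — b is true.
  16. {¬e, ¬c, ¬b} — ¬e is true.
  17. {¬a, ¬c, ¬f} — ¬f is true.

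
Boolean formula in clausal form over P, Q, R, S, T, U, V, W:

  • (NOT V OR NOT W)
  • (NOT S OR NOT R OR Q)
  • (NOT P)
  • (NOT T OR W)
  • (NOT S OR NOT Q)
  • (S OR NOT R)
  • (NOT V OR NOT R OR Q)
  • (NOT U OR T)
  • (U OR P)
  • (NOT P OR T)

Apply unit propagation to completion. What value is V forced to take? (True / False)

False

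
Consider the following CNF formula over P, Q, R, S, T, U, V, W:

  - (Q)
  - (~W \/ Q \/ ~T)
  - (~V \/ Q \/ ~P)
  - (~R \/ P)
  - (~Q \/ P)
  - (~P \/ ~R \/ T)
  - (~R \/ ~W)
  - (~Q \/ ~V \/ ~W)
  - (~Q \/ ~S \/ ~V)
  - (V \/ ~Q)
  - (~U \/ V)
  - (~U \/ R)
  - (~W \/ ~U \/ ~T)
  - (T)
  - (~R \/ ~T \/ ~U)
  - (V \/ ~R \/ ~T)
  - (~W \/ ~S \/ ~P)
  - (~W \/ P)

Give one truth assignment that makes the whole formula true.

P=True, Q=True, R=True, S=False, T=True, U=False, V=True, W=False

(Q) is a unit clause, so Q = True.
Unit propagation: (P) forces P = True.
(V) is a unit clause, so V = True.
(~W) is a unit clause, so W = False.
The clause (~S) is unit: S must be False.
(T) is a unit clause, so T = True.
Pure literal: U appears only negated; assign U = False.
R is now unconstrained; take R = True.
Every clause has at least one true literal under this assignment.
Check each clause:
  1. (Q) — Q is true.
  2. (Q \/ ~W \/ ~T) — ~W is true.
  3. (Q \/ ~V \/ ~P) — Q is true.
  4. (~R \/ P) — P is true.
  5. (P \/ ~Q) — P is true.
  6. (~R \/ T \/ ~P) — T is true.
  7. (~R \/ ~W) — ~W is true.
  8. (~W \/ ~V \/ ~Q) — ~W is true.
  9. (~V \/ ~Q \/ ~S) — ~S is true.
  10. (V \/ ~Q) — V is true.
  11. (V \/ ~U) — ~U is true.
  12. (R \/ ~U) — ~U is true.
  13. (~W \/ ~U \/ ~T) — ~W is true.
  14. (T) — T is true.
  15. (~R \/ ~U \/ ~T) — ~U is true.
  16. (~T \/ ~R \/ V) — V is true.
  17. (~W \/ ~P \/ ~S) — ~W is true.
  18. (P \/ ~W) — ~W is true.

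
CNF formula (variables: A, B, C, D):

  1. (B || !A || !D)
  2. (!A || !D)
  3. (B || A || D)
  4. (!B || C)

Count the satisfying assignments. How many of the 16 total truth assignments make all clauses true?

Satisfying assignments:
  A=0 B=0 C=0 D=1
  A=0 B=0 C=1 D=1
  A=0 B=1 C=1 D=0
  A=0 B=1 C=1 D=1
  A=1 B=0 C=0 D=0
  A=1 B=0 C=1 D=0
  A=1 B=1 C=1 D=0
Count: 7.

7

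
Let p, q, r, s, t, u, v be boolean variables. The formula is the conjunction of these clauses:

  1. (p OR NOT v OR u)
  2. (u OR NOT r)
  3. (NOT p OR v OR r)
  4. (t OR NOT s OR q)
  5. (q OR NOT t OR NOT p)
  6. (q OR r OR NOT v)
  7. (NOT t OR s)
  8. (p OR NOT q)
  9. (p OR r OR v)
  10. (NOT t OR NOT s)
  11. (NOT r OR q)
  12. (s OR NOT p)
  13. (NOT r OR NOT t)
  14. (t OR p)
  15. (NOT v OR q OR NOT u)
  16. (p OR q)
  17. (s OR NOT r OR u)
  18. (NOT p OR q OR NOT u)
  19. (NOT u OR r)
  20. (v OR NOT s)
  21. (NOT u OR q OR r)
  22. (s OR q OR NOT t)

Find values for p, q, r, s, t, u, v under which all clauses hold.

p=T, q=T, r=T, s=T, t=F, u=T, v=T

Check each clause:
  1. (u OR NOT v OR p) — u is true.
  2. (NOT r OR u) — u is true.
  3. (r OR v OR NOT p) — r is true.
  4. (t OR q OR NOT s) — q is true.
  5. (NOT p OR q OR NOT t) — q is true.
  6. (r OR q OR NOT v) — q is true.
  7. (s OR NOT t) — NOT t is true.
  8. (NOT q OR p) — p is true.
  9. (p OR r OR v) — p is true.
  10. (NOT s OR NOT t) — NOT t is true.
  11. (q OR NOT r) — q is true.
  12. (NOT p OR s) — s is true.
  13. (NOT r OR NOT t) — NOT t is true.
  14. (p OR t) — p is true.
  15. (q OR NOT v OR NOT u) — q is true.
  16. (q OR p) — p is true.
  17. (u OR NOT r OR s) — s is true.
  18. (NOT p OR NOT u OR q) — q is true.
  19. (NOT u OR r) — r is true.
  20. (v OR NOT s) — v is true.
  21. (NOT u OR r OR q) — q is true.
  22. (q OR s OR NOT t) — q is true.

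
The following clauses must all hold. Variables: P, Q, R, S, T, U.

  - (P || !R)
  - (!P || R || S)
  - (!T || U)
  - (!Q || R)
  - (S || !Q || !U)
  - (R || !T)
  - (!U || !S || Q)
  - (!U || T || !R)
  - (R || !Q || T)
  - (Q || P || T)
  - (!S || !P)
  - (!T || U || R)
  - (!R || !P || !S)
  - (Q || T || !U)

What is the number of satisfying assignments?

3

Satisfying assignments:
  P=1 Q=0 R=1 S=0 T=0 U=0
  P=1 Q=0 R=1 S=0 T=1 U=1
  P=1 Q=1 R=1 S=0 T=0 U=0
That's 3 in total.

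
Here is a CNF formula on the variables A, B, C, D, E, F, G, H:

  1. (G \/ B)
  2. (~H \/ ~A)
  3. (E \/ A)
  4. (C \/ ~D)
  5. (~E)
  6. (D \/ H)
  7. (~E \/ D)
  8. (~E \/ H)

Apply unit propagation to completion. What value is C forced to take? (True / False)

(~E) stands alone — E = False.
In (A \/ E), E is now false; A must hold, so A = True.
(~H \/ ~A) with A = True leaves only ~H, so H = False.
From (D \/ H) and H = False: D = True.
In (~D \/ C), ~D is now false; C must hold, so C = True.

True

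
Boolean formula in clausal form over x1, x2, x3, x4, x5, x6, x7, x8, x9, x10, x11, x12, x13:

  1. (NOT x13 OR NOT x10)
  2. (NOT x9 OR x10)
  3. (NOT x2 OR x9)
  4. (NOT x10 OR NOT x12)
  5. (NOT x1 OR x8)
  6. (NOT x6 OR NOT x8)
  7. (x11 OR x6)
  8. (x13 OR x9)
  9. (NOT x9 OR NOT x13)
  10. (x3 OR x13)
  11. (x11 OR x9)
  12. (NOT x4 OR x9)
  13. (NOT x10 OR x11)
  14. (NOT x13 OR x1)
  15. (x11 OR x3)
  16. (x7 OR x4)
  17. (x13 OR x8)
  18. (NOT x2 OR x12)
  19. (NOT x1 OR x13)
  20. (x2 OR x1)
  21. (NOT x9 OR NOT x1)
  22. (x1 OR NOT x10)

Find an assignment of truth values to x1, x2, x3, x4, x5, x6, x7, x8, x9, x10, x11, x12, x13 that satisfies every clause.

x1 = T, x2 = F, x3 = F, x4 = F, x5 = T, x6 = F, x7 = T, x8 = T, x9 = F, x10 = F, x11 = T, x12 = F, x13 = T

Check each clause:
  1. (NOT x10 OR NOT x13) — NOT x10 is true.
  2. (x10 OR NOT x9) — NOT x9 is true.
  3. (NOT x2 OR x9) — NOT x2 is true.
  4. (NOT x12 OR NOT x10) — NOT x12 is true.
  5. (NOT x1 OR x8) — x8 is true.
  6. (NOT x8 OR NOT x6) — NOT x6 is true.
  7. (x6 OR x11) — x11 is true.
  8. (x13 OR x9) — x13 is true.
  9. (NOT x9 OR NOT x13) — NOT x9 is true.
  10. (x3 OR x13) — x13 is true.
  11. (x11 OR x9) — x11 is true.
  12. (x9 OR NOT x4) — NOT x4 is true.
  13. (x11 OR NOT x10) — x11 is true.
  14. (x1 OR NOT x13) — x1 is true.
  15. (x3 OR x11) — x11 is true.
  16. (x7 OR x4) — x7 is true.
  17. (x8 OR x13) — x8 is true.
  18. (NOT x2 OR x12) — NOT x2 is true.
  19. (NOT x1 OR x13) — x13 is true.
  20. (x2 OR x1) — x1 is true.
  21. (NOT x9 OR NOT x1) — NOT x9 is true.
  22. (NOT x10 OR x1) — x1 is true.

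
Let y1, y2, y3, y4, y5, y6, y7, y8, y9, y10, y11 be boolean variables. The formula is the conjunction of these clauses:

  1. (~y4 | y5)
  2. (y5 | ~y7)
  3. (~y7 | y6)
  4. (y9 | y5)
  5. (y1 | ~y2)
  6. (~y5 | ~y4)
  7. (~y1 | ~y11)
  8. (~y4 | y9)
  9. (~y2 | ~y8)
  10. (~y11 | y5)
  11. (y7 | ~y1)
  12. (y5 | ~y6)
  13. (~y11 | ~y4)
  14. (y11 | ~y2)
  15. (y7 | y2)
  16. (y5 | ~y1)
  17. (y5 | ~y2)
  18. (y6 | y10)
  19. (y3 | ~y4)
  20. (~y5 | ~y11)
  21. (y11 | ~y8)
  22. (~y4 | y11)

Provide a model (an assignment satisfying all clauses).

y1=T, y2=F, y3=F, y4=F, y5=T, y6=T, y7=T, y8=F, y9=T, y10=F, y11=F

y4 occurs only negated in the remaining clauses — set y4 = False.
Pure literal: y8 appears only negated; assign y8 = False.
Try y1 = True.
  then y11 is forced to False.
  then y7 is forced to True.
  then y5 is forced to True.
  then y6 is forced to True.
  then y2 is forced to False.
y3, y9, y10 are now unconstrained; take y3 = False, y9 = True, y10 = False.
Check each clause:
  1. (~y4 | y5) — ~y4 is true.
  2. (~y7 | y5) — y5 is true.
  3. (~y7 | y6) — y6 is true.
  4. (y5 | y9) — y9 is true.
  5. (~y2 | y1) — y1 is true.
  6. (~y5 | ~y4) — ~y4 is true.
  7. (~y1 | ~y11) — ~y11 is true.
  8. (y9 | ~y4) — y9 is true.
  9. (~y8 | ~y2) — ~y8 is true.
  10. (~y11 | y5) — ~y11 is true.
  11. (y7 | ~y1) — y7 is true.
  12. (~y6 | y5) — y5 is true.
  13. (~y11 | ~y4) — ~y4 is true.
  14. (y11 | ~y2) — ~y2 is true.
  15. (y7 | y2) — y7 is true.
  16. (~y1 | y5) — y5 is true.
  17. (y5 | ~y2) — y5 is true.
  18. (y6 | y10) — y6 is true.
  19. (y3 | ~y4) — ~y4 is true.
  20. (~y5 | ~y11) — ~y11 is true.
  21. (~y8 | y11) — ~y8 is true.
  22. (y11 | ~y4) — ~y4 is true.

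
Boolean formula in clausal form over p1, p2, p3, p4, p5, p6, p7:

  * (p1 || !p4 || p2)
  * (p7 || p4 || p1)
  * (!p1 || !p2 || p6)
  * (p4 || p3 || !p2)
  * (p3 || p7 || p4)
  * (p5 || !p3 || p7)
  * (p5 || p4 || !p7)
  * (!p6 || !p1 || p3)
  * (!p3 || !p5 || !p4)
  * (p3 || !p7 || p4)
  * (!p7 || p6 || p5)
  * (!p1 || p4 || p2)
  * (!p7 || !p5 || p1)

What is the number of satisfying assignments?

13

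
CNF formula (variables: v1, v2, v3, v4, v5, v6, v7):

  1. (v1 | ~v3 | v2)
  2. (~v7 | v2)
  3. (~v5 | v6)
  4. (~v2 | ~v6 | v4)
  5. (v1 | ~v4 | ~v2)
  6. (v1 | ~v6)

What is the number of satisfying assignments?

34

Case analysis on v2 and v1:
  v2=T, v1=T: v3, v7 free; 4 ways for (v4,v5,v6) × 2^2 = 16.
  v2=T, v1=F: remaining (v3,v4,v5,v6,v7) ∈ {(F,F,F,F,F); (F,F,F,F,T); (T,F,F,F,F); (T,F,F,F,T)} — 4.
  v2=F, v1=T: v3, v4 free; 3 ways for (v5,v6,v7) × 2^2 = 12.
  v2=F, v1=F: remaining (v3,v4,v5,v6,v7) ∈ {(F,F,F,F,F); (F,T,F,F,F)} — 2.
Total: 16 + 4 + 12 + 2 = 34.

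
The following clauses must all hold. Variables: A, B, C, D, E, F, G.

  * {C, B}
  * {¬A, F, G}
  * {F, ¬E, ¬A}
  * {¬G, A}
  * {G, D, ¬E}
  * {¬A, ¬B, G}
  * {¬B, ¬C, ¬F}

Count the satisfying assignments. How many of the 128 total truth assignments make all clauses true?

32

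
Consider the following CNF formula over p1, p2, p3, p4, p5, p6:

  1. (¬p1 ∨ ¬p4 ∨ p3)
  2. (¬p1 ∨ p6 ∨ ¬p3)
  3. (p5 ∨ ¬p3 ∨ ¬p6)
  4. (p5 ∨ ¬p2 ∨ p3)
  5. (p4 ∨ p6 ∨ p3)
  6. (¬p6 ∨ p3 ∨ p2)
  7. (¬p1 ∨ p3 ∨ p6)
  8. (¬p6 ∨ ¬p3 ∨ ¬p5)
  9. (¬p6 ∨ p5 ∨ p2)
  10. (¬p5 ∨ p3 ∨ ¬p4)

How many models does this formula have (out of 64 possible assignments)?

Split on p3, then p6.
  p3=T, p6=T: a clause becomes empty — 0.
  p3=T, p6=F: forces p1=F; p2, p4, p5 free → 2^3 = 8.
  p3=F, p6=T: remaining (p1,p2,p4,p5) ∈ {(F,T,F,T); (T,T,F,T)} — 2.
  p3=F, p6=F: remaining (p1,p2,p4,p5) ∈ {(F,F,T,F)} — 1.
Total: 0 + 8 + 2 + 1 = 11.

11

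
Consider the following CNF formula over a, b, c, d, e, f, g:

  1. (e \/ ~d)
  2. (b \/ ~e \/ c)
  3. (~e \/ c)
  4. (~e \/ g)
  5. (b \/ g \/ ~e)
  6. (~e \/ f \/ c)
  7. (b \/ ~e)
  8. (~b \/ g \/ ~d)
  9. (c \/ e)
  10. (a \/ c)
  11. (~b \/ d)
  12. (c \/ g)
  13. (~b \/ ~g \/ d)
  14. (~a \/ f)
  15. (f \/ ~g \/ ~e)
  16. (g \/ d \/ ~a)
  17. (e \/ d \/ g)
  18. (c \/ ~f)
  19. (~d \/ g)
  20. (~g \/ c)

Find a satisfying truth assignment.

a=1  b=0  c=1  d=0  e=0  f=1  g=1

Pure literal: c appears only positively; assign c = True.
Set a = True and propagate.
  then f is forced to True.
Try b = False.
  then e is forced to False.
  then d is forced to False.
  then g is forced to True.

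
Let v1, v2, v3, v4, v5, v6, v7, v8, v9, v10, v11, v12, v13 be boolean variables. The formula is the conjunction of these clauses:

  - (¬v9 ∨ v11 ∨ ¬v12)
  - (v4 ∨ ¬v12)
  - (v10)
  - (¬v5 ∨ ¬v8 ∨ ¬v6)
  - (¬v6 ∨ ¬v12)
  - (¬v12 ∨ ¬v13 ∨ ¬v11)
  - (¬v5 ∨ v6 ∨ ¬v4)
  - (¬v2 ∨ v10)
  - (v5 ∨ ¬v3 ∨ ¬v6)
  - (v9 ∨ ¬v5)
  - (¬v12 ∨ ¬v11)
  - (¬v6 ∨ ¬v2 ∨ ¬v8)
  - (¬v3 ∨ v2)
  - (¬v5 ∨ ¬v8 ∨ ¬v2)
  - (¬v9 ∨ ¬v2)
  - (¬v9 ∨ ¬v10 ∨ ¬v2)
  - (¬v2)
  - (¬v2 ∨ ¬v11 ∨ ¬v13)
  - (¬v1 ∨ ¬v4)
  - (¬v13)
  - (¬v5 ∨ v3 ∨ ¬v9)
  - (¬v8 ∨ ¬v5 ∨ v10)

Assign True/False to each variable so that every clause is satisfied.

The clause (v10) is unit: v10 must be True.
(¬v2) is a unit clause, so v2 = False.
The clause (¬v3) is unit: v3 must be False.
(¬v13) is a unit clause, so v13 = False.
Pure literal: v5 appears only negated; assign v5 = False.
v8 occurs only negated in the remaining clauses — set v8 = False.
Set v1 = True and propagate.
  then v4 is forced to False.
  then v12 is forced to False.
v6, v7, v9, v11 are now unconstrained; take v6 = False, v7 = True, v9 = True, v11 = True.
Every clause has at least one true literal under this assignment.
Check each clause:
  1. (¬v9 ∨ v11 ∨ ¬v12) — v11 is true.
  2. (¬v12 ∨ v4) — ¬v12 is true.
  3. (v10) — v10 is true.
  4. (¬v6 ∨ ¬v5 ∨ ¬v8) — ¬v8 is true.
  5. (¬v12 ∨ ¬v6) — ¬v6 is true.
  6. (¬v12 ∨ ¬v13 ∨ ¬v11) — ¬v13 is true.
  7. (¬v5 ∨ ¬v4 ∨ v6) — ¬v5 is true.
  8. (¬v2 ∨ v10) — v10 is true.
  9. (v5 ∨ ¬v3 ∨ ¬v6) — ¬v3 is true.
  10. (¬v5 ∨ v9) — v9 is true.
  11. (¬v12 ∨ ¬v11) — ¬v12 is true.
  12. (¬v8 ∨ ¬v2 ∨ ¬v6) — ¬v8 is true.
  13. (¬v3 ∨ v2) — ¬v3 is true.
  14. (¬v2 ∨ ¬v5 ∨ ¬v8) — ¬v8 is true.
  15. (¬v2 ∨ ¬v9) — ¬v2 is true.
  16. (¬v2 ∨ ¬v10 ∨ ¬v9) — ¬v2 is true.
  17. (¬v2) — ¬v2 is true.
  18. (¬v11 ∨ ¬v13 ∨ ¬v2) — ¬v13 is true.
  19. (¬v4 ∨ ¬v1) — ¬v4 is true.
  20. (¬v13) — ¬v13 is true.
  21. (v3 ∨ ¬v9 ∨ ¬v5) — ¬v5 is true.
  22. (¬v8 ∨ v10 ∨ ¬v5) — ¬v8 is true.

v1=True, v2=False, v3=False, v4=False, v5=False, v6=False, v7=True, v8=False, v9=True, v10=True, v11=True, v12=False, v13=False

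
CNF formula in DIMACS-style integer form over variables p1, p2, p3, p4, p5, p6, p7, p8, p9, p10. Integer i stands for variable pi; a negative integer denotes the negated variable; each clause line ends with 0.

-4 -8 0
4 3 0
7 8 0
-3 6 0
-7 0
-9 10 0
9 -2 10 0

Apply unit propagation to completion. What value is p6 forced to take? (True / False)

(!p7) is a unit clause: p7 = False.
(p7 || p8) with p7 = False leaves only p8, so p8 = True.
From (!p8 || !p4) and p8 = True: p4 = False.
(p3 || p4) with p4 = False leaves only p3, so p3 = True.
From (!p3 || p6) and p3 = True: p6 = True.

True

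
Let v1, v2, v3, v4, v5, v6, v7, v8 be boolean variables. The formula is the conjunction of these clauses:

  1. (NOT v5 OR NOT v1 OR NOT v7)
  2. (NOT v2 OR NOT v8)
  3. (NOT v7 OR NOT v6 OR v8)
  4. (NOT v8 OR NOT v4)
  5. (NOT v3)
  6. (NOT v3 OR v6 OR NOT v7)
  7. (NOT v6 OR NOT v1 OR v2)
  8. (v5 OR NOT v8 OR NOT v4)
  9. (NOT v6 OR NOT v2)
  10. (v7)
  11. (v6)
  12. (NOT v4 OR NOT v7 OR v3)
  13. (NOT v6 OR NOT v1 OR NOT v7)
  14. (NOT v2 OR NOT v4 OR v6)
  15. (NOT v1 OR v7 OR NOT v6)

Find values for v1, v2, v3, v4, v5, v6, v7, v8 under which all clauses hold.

The clause (NOT v3) is unit: v3 must be False.
(v7) is a unit clause, so v7 = True.
Unit propagation: (v6) forces v6 = True.
The clause (v8) is unit: v8 must be True.
(NOT v2) is a unit clause, so v2 = False.
The clause (NOT v4) is unit: v4 must be False.
The clause (NOT v1) is unit: v1 must be False.
v5 is now unconstrained; take v5 = False.
Every clause has at least one true literal under this assignment.

v1=False, v2=False, v3=False, v4=False, v5=False, v6=True, v7=True, v8=True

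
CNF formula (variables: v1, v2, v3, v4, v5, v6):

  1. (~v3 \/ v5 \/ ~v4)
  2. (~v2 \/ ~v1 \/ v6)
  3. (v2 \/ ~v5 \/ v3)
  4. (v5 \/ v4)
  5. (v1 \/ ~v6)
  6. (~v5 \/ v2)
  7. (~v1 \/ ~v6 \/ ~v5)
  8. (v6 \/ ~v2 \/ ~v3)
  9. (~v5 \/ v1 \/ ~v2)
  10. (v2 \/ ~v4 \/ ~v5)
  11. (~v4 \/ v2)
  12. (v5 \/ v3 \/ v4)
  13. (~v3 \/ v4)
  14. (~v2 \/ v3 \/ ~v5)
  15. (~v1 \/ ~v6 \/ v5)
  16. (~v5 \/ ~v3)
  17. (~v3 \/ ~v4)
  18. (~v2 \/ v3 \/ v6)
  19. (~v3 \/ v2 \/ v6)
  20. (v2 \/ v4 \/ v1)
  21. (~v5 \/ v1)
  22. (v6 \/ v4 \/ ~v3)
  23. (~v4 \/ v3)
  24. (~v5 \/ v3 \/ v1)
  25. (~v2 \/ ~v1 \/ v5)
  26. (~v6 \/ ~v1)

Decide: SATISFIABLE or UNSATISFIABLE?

v5 = True:
  propagation gives v2=True, v1=True, v6=True; an empty clause results — contradiction.
v5 = False:
  propagation gives v4=True, v3=False; an empty clause results — contradiction.
Every branch closes, so no satisfying assignment exists.

UNSATISFIABLE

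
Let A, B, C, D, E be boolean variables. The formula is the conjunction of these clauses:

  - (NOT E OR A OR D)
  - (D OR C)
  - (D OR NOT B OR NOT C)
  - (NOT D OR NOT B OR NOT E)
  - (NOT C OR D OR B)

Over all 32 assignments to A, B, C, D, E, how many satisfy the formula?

12

Case analysis on D and B:
  D=1, B=1: remaining (A,C,E) ∈ {(0,0,0); (0,1,0); (1,0,0); (1,1,0)} — 4.
  D=1, B=0: A, C, E free → 2^3 = 8.
  D=0, B=1: a clause becomes empty — 0.
  D=0, B=0: a clause becomes empty — 0.
Total: 4 + 8 + 0 + 0 = 12.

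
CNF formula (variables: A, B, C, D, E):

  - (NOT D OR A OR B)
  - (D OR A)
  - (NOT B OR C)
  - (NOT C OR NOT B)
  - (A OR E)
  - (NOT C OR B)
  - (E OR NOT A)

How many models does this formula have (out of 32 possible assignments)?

2

The models are:
  A=1 B=0 C=0 D=0 E=1
  A=1 B=0 C=0 D=1 E=1
That's 2 in total.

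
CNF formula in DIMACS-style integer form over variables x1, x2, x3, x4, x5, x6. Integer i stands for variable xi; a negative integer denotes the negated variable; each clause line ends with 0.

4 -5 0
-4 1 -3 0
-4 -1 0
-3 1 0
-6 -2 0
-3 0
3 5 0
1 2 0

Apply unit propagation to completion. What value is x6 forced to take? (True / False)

False

(!x3) is a unit clause: x3 = False.
From (x3 || x5) and x3 = False: x5 = True.
(!x5 || x4): since x5 = True, the clause reduces to (x4). x4 = True.
In (!x4 || !x1), !x4 is now false; !x1 must hold, so x1 = False.
(x1 || x2): since x1 = False, the clause reduces to (x2). x2 = True.
(!x2 || !x6) with x2 = True leaves only !x6, so x6 = False.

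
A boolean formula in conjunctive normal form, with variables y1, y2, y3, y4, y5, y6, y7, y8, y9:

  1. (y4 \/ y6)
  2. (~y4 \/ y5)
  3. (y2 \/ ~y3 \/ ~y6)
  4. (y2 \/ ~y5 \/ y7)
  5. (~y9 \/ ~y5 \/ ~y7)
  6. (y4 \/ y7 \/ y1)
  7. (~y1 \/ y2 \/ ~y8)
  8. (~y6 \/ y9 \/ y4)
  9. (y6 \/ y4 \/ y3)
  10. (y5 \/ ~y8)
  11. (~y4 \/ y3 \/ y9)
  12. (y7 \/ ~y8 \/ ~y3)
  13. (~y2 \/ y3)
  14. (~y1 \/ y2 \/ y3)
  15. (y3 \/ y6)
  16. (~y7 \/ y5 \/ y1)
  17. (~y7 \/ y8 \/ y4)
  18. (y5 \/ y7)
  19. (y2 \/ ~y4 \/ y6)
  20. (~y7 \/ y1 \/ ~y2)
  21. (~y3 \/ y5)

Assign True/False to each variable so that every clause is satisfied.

Branch on y1: take y1 = True.
Try y2 = True.
  then y3 is forced to True.
  then y5 is forced to True.
Branch on y4: take y4 = True.
For the remaining variables, y6 = False, y7 = True, y8 = False, y9 = False works.

y1=True, y2=True, y3=True, y4=True, y5=True, y6=False, y7=True, y8=False, y9=False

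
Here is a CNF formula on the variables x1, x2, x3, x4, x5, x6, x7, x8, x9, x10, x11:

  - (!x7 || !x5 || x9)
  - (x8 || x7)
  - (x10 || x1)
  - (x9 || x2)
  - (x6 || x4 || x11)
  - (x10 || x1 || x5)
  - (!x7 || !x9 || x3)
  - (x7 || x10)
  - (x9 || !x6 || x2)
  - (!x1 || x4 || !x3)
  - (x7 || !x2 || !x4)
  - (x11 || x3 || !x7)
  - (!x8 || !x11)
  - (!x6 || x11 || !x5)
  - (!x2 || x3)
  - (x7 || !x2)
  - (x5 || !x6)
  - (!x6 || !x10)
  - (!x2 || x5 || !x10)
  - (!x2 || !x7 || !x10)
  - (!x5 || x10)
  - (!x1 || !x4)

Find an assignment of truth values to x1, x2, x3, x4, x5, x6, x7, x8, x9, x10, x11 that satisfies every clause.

Try x1 = False.
  then x10 is forced to True.
  then x6 is forced to False.
Set x2 = False and propagate.
  then x9 is forced to True.
Set x3 = True and propagate.
The remaining clauses are satisfied by x4 = True, x5 = False, x7 = True, x8 = False, x11 = False.
Every clause has at least one true literal under this assignment.

x1=0, x2=0, x3=1, x4=1, x5=0, x6=0, x7=1, x8=0, x9=1, x10=1, x11=0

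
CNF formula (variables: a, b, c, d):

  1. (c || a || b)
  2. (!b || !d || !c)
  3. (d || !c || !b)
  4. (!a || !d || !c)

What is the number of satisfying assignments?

9

Case analysis on c and b:
  c=T, b=T: a clause becomes empty — 0.
  c=T, b=F: remaining (a,d) ∈ {(F,F); (F,T); (T,F)} — 3.
  c=F, b=T: remaining (a,d) ∈ {(F,F); (F,T); (T,F); (T,T)} — 4.
  c=F, b=F: remaining (a,d) ∈ {(T,F); (T,T)} — 2.
Total: 0 + 3 + 4 + 2 = 9.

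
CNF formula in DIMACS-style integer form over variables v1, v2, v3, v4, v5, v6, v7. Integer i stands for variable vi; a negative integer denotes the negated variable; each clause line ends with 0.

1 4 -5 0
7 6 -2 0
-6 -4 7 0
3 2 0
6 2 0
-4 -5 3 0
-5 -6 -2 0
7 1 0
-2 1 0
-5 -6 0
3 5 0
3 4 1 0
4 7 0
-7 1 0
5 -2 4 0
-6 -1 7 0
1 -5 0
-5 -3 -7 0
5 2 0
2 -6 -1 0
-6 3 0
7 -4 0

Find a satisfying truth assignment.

v1 = T  v2 = T  v3 = F  v4 = F  v5 = T  v6 = F  v7 = T

Branch on v1: take v1 = True.
Set v2 = True and propagate.
The remaining clauses are satisfied by v3 = False, v4 = False, v5 = True, v6 = False, v7 = True.
Every clause has at least one true literal under this assignment.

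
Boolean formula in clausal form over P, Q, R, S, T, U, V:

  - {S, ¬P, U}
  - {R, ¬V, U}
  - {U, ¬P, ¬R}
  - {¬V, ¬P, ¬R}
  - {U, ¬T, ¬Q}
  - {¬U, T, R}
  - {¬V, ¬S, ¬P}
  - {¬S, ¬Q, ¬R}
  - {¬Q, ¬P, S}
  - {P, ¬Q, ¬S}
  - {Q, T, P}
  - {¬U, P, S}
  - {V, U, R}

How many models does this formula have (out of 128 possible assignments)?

18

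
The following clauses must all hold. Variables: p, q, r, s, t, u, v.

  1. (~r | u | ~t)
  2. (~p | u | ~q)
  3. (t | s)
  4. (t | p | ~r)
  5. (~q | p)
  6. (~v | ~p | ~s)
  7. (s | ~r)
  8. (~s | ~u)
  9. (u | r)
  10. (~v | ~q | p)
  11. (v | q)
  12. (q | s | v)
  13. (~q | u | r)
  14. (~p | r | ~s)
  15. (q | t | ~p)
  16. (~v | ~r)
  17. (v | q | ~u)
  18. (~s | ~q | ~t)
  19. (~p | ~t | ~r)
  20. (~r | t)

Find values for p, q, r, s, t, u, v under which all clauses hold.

p=T  q=T  r=F  s=F  t=T  u=T  v=T

Check each clause:
  1. (~r | ~t | u) — ~r is true.
  2. (~p | ~q | u) — u is true.
  3. (t | s) — t is true.
  4. (~r | p | t) — ~r is true.
  5. (~q | p) — p is true.
  6. (~p | ~s | ~v) — ~s is true.
  7. (~r | s) — ~r is true.
  8. (~s | ~u) — ~s is true.
  9. (r | u) — u is true.
  10. (~q | p | ~v) — p is true.
  11. (q | v) — q is true.
  12. (s | q | v) — q is true.
  13. (~q | r | u) — u is true.
  14. (~p | ~s | r) — ~s is true.
  15. (q | t | ~p) — q is true.
  16. (~v | ~r) — ~r is true.
  17. (~u | q | v) — q is true.
  18. (~s | ~q | ~t) — ~s is true.
  19. (~r | ~p | ~t) — ~r is true.
  20. (t | ~r) — t is true.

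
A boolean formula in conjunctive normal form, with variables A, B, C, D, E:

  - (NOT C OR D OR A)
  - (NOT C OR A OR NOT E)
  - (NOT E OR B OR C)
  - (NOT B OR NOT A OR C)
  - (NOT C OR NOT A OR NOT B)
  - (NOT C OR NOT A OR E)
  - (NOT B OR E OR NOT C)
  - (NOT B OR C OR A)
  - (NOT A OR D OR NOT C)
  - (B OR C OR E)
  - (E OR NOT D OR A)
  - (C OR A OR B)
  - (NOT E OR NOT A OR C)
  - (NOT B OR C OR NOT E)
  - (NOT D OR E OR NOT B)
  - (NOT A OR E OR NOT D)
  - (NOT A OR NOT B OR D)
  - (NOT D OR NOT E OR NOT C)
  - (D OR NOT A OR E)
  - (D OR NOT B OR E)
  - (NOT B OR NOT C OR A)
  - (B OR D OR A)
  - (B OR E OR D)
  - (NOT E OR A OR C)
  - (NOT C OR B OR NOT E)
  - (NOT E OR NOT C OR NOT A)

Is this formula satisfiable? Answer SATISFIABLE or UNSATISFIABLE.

UNSATISFIABLE

C = True:
  A = True:
    propagation gives B=False, E=True; an empty clause results — contradiction.
  A = False:
    propagation gives D=True, E=False; an empty clause results — contradiction.
C = False:
  B = True:
    propagation gives A=False; an empty clause results — contradiction.
  B = False:
    propagation gives E=False; an empty clause results — contradiction.
Every branch closes, so no satisfying assignment exists.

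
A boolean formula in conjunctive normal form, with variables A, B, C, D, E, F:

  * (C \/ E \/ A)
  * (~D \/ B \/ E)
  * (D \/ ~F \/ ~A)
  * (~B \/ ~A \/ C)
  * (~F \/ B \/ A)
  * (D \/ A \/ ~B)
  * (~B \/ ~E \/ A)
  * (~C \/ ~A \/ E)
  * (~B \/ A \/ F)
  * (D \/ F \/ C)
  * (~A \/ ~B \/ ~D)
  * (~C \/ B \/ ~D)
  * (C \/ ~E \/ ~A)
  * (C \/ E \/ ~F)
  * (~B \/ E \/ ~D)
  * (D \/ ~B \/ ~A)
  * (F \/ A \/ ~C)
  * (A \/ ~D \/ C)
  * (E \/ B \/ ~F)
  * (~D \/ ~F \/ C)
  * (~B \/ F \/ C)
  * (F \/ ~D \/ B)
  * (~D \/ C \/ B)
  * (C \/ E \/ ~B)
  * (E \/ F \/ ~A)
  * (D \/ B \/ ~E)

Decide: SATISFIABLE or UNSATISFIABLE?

B = True:
  A = True:
    propagation gives C=True, E=True, D=False; an empty clause results — contradiction.
  A = False:
    propagation gives D=True, E=False; an empty clause results — contradiction.
B = False:
  C = True:
    propagation gives D=False, E=False, A=False, F=False; an empty clause results — contradiction.
  C = False:
    propagation gives D=False, F=True, A=False; an empty clause results — contradiction.
Every branch closes, so no satisfying assignment exists.

UNSATISFIABLE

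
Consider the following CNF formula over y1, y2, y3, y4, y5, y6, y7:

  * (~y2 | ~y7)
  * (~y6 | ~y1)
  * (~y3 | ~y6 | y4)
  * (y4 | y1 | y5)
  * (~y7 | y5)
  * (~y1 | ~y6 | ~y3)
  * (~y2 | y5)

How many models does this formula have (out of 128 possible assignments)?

41

Split on y1, then y5.
  y1=1, y5=1: y3, y4 free; 3 ways for (y2,y6,y7) × 2^2 = 12.
  y1=1, y5=0: remaining (y2,y3,y4,y6,y7) ∈ {(0,0,0,0,0); (0,0,1,0,0); (0,1,0,0,0); (0,1,1,0,0)} — 4.
  y1=0, y5=1: 21 of the 32 assignments to (y2,y3,y4,y6,y7) work.
  y1=0, y5=0: remaining (y2,y3,y4,y6,y7) ∈ {(0,0,1,0,0); (0,0,1,1,0); (0,1,1,0,0); (0,1,1,1,0)} — 4.
Total: 12 + 4 + 21 + 4 = 41.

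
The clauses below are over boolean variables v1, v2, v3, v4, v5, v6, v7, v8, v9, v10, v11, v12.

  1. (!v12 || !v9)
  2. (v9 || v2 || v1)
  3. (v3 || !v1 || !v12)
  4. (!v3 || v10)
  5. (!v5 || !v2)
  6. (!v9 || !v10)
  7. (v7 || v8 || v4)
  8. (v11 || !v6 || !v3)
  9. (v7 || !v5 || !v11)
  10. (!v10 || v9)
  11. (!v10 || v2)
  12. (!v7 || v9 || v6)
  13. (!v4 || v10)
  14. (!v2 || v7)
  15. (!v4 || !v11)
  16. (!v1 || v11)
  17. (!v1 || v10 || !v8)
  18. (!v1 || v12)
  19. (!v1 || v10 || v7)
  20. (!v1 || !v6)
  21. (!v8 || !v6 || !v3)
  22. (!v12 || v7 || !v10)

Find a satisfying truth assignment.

v1=F, v2=F, v3=F, v4=F, v5=T, v6=T, v7=T, v8=T, v9=T, v10=F, v11=T, v12=F

Check each clause:
  1. (!v12 || !v9) — !v12 is true.
  2. (v1 || v9 || v2) — v9 is true.
  3. (!v12 || !v1 || v3) — !v12 is true.
  4. (!v3 || v10) — !v3 is true.
  5. (!v5 || !v2) — !v2 is true.
  6. (!v10 || !v9) — !v10 is true.
  7. (v7 || v4 || v8) — v8 is true.
  8. (v11 || !v3 || !v6) — v11 is true.
  9. (!v5 || v7 || !v11) — v7 is true.
  10. (!v10 || v9) — v9 is true.
  11. (!v10 || v2) — !v10 is true.
  12. (!v7 || v9 || v6) — v9 is true.
  13. (v10 || !v4) — !v4 is true.
  14. (!v2 || v7) — !v2 is true.
  15. (!v4 || !v11) — !v4 is true.
  16. (v11 || !v1) — v11 is true.
  17. (v10 || !v1 || !v8) — !v1 is true.
  18. (v12 || !v1) — !v1 is true.
  19. (v7 || !v1 || v10) — !v1 is true.
  20. (!v1 || !v6) — !v1 is true.
  21. (!v8 || !v6 || !v3) — !v3 is true.
  22. (!v12 || !v10 || v7) — !v12 is true.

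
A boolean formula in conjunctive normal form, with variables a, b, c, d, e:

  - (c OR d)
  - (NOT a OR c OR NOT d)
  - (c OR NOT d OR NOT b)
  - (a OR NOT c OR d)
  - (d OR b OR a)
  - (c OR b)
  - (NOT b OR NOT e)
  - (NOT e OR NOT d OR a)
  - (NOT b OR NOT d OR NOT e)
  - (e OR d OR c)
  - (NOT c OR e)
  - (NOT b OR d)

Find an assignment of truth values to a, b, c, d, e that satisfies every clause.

a=T, b=F, c=T, d=T, e=T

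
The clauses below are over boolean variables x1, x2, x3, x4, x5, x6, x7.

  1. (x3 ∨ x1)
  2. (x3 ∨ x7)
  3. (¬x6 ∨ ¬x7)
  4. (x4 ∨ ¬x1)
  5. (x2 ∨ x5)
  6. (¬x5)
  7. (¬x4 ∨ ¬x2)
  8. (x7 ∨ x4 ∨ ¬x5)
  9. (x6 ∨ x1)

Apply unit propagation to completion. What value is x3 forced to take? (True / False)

(¬x5) is a unit clause: x5 = False.
In (x2 ∨ x5), x5 is now false; x2 must hold, so x2 = True.
In (¬x2 ∨ ¬x4), ¬x2 is now false; ¬x4 must hold, so x4 = False.
From (x4 ∨ ¬x1) and x4 = False: x1 = False.
From (x1 ∨ x3) and x1 = False: x3 = True.

True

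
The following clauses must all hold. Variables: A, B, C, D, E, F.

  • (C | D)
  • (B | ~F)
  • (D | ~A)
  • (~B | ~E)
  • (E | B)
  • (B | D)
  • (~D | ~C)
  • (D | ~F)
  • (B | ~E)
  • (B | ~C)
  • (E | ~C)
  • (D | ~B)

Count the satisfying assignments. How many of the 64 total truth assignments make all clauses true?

4

The models are:
  A=F B=T C=F D=T E=F F=F
  A=F B=T C=F D=T E=F F=T
  A=T B=T C=F D=T E=F F=F
  A=T B=T C=F D=T E=F F=T
That's 4 in total.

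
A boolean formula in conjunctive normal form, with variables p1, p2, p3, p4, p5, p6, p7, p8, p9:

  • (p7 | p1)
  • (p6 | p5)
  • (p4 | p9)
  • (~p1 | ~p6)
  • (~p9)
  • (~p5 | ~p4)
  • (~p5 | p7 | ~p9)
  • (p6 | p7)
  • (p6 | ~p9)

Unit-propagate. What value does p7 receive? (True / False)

True

(~p9) stands alone — p9 = False.
From (p9 | p4) and p9 = False: p4 = True.
(~p4 | ~p5) with p4 = True leaves only ~p5, so p5 = False.
(p6 | p5): since p5 = False, the clause reduces to (p6). p6 = True.
(~p6 | ~p1): since p6 = True, the clause reduces to (~p1). p1 = False.
In (p7 | p1), p1 is now false; p7 must hold, so p7 = True.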